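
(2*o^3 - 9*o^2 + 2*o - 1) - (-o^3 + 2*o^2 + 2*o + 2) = 3*o^3 - 11*o^2 - 3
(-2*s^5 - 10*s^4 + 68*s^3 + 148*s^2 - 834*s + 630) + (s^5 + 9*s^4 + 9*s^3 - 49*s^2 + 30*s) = -s^5 - s^4 + 77*s^3 + 99*s^2 - 804*s + 630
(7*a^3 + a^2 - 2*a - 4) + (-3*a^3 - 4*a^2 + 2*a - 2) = 4*a^3 - 3*a^2 - 6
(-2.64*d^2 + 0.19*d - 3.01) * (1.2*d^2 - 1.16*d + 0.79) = -3.168*d^4 + 3.2904*d^3 - 5.918*d^2 + 3.6417*d - 2.3779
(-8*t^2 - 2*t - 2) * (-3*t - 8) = 24*t^3 + 70*t^2 + 22*t + 16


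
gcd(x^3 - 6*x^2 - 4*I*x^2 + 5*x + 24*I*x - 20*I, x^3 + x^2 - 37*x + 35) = x^2 - 6*x + 5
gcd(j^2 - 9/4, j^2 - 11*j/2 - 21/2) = j + 3/2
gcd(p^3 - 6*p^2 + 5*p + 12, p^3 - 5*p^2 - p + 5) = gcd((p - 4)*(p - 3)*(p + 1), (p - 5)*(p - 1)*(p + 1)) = p + 1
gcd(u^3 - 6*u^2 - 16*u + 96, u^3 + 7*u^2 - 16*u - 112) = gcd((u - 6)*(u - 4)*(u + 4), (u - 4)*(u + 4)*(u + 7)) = u^2 - 16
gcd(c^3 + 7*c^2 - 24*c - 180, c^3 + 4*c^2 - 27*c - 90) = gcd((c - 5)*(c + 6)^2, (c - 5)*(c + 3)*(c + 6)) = c^2 + c - 30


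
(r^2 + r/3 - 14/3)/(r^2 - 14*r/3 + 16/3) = (3*r + 7)/(3*r - 8)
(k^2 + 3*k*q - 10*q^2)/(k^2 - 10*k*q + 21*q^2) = (k^2 + 3*k*q - 10*q^2)/(k^2 - 10*k*q + 21*q^2)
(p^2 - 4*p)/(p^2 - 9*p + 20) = p/(p - 5)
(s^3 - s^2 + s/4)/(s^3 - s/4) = (2*s - 1)/(2*s + 1)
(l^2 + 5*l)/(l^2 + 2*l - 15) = l/(l - 3)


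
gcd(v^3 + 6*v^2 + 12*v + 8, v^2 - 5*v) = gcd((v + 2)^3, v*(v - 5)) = 1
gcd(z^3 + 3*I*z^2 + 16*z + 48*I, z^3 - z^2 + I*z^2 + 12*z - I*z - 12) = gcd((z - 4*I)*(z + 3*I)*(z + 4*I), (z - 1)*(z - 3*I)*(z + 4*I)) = z + 4*I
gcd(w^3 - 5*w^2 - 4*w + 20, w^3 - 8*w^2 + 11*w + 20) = w - 5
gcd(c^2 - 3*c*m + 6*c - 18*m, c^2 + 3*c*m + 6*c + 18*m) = c + 6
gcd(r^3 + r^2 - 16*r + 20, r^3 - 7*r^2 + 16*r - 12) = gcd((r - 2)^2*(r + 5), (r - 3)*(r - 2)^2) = r^2 - 4*r + 4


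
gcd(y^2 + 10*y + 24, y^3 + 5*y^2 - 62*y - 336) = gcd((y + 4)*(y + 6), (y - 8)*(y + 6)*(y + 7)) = y + 6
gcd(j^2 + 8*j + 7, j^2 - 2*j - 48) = 1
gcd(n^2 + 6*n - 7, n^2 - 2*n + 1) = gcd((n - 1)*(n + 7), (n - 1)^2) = n - 1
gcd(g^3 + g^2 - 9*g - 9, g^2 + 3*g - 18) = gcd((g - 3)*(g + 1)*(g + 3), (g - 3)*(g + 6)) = g - 3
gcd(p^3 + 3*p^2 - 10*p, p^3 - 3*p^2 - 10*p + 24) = p - 2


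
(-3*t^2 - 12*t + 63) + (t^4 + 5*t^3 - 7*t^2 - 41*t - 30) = t^4 + 5*t^3 - 10*t^2 - 53*t + 33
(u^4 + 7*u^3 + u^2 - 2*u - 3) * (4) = 4*u^4 + 28*u^3 + 4*u^2 - 8*u - 12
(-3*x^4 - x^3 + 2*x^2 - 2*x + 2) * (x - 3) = -3*x^5 + 8*x^4 + 5*x^3 - 8*x^2 + 8*x - 6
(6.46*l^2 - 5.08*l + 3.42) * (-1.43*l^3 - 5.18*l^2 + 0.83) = -9.2378*l^5 - 26.1984*l^4 + 21.4238*l^3 - 12.3538*l^2 - 4.2164*l + 2.8386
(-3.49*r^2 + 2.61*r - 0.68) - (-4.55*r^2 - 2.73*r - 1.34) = 1.06*r^2 + 5.34*r + 0.66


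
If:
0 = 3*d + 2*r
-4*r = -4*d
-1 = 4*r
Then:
No Solution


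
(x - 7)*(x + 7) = x^2 - 49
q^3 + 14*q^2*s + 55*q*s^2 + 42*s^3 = (q + s)*(q + 6*s)*(q + 7*s)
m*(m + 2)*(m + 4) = m^3 + 6*m^2 + 8*m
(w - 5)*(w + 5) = w^2 - 25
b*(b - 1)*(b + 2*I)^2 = b^4 - b^3 + 4*I*b^3 - 4*b^2 - 4*I*b^2 + 4*b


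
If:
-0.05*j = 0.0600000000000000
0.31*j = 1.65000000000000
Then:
No Solution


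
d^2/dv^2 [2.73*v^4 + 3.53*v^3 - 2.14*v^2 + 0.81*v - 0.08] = 32.76*v^2 + 21.18*v - 4.28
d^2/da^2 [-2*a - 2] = 0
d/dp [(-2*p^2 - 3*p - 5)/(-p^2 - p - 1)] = (-p^2 - 6*p - 2)/(p^4 + 2*p^3 + 3*p^2 + 2*p + 1)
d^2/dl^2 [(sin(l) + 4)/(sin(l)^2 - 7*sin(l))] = (-sin(l)^2 - 23*sin(l) + 86 - 172/sin(l) - 168/sin(l)^2 + 392/sin(l)^3)/(sin(l) - 7)^3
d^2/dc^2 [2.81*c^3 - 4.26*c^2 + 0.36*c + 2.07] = 16.86*c - 8.52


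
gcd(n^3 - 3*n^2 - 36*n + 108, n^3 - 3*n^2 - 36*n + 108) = n^3 - 3*n^2 - 36*n + 108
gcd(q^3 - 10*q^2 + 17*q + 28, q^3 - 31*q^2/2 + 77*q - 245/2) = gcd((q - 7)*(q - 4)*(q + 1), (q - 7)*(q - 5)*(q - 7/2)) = q - 7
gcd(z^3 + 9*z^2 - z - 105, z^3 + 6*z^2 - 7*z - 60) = z^2 + 2*z - 15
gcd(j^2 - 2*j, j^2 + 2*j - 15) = 1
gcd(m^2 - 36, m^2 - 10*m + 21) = 1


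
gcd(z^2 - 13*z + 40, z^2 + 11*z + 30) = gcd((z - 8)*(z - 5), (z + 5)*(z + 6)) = 1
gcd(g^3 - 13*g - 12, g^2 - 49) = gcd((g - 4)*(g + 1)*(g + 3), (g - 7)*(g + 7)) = 1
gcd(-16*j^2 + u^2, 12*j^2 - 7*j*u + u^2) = -4*j + u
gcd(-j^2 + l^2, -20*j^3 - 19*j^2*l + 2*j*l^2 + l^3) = j + l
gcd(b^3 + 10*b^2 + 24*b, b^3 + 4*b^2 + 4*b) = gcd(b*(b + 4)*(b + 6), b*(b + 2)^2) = b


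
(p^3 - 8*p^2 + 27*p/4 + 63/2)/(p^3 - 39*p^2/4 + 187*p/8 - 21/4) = 2*(2*p + 3)/(4*p - 1)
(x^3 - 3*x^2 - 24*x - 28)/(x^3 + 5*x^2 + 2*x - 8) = (x^2 - 5*x - 14)/(x^2 + 3*x - 4)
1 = 1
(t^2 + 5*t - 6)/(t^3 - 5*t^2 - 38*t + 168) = (t - 1)/(t^2 - 11*t + 28)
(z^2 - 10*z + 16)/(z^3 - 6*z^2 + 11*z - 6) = (z - 8)/(z^2 - 4*z + 3)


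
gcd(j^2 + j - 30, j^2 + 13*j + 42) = j + 6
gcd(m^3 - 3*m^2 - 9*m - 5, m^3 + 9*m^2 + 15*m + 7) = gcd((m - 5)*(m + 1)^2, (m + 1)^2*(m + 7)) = m^2 + 2*m + 1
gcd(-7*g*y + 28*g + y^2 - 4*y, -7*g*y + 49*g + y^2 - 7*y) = -7*g + y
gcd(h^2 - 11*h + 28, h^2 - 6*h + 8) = h - 4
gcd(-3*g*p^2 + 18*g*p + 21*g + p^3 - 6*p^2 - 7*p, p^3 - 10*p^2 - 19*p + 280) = p - 7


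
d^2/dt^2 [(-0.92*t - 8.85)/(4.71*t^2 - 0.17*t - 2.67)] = ((0.92*t + 8.85)*(9.42*t - 0.17)*(18.84*t - 0.34) + (25.9992*t + 83.0542)*(-4.71*t^2 + 0.17*t + 2.67))/(-4.71*t^2 + 0.17*t + 2.67)^3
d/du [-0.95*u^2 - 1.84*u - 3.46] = -1.9*u - 1.84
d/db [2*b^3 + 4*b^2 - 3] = 2*b*(3*b + 4)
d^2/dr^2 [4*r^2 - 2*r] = 8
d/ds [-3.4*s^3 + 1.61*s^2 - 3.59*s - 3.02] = -10.2*s^2 + 3.22*s - 3.59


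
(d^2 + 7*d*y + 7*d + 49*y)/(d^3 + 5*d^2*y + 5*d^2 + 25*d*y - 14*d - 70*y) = (d + 7*y)/(d^2 + 5*d*y - 2*d - 10*y)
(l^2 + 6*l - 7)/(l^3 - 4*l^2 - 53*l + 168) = (l - 1)/(l^2 - 11*l + 24)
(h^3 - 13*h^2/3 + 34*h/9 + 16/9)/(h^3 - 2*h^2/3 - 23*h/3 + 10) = (9*h^2 - 21*h - 8)/(3*(3*h^2 + 4*h - 15))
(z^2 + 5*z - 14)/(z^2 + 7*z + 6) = (z^2 + 5*z - 14)/(z^2 + 7*z + 6)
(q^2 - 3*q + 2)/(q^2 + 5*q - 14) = (q - 1)/(q + 7)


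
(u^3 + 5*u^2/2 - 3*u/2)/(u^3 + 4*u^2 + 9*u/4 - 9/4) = 2*u/(2*u + 3)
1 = 1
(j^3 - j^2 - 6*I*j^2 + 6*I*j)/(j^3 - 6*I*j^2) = (j - 1)/j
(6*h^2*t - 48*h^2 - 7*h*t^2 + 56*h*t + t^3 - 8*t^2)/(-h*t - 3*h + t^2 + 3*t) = (-6*h*t + 48*h + t^2 - 8*t)/(t + 3)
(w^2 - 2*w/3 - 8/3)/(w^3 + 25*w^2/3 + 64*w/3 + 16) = (w - 2)/(w^2 + 7*w + 12)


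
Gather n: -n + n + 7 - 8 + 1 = 0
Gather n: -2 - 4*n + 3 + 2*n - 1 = -2*n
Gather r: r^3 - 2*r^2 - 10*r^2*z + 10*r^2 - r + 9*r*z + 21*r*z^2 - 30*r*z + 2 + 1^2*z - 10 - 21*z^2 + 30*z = r^3 + r^2*(8 - 10*z) + r*(21*z^2 - 21*z - 1) - 21*z^2 + 31*z - 8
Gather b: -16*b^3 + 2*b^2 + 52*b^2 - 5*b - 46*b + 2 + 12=-16*b^3 + 54*b^2 - 51*b + 14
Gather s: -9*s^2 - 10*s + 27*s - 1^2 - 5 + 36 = -9*s^2 + 17*s + 30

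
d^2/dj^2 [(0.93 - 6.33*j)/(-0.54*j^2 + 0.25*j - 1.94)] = ((4.1694 - 20.5092*j)*(0.54*j^2 - 0.25*j + 1.94) + (1.08*j - 0.25)*(2.16*j - 0.5)*(6.33*j - 0.93))/(0.54*j^2 - 0.25*j + 1.94)^3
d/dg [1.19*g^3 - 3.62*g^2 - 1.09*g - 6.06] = 3.57*g^2 - 7.24*g - 1.09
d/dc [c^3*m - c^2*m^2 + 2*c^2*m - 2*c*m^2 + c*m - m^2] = m*(3*c^2 - 2*c*m + 4*c - 2*m + 1)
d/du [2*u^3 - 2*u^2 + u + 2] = 6*u^2 - 4*u + 1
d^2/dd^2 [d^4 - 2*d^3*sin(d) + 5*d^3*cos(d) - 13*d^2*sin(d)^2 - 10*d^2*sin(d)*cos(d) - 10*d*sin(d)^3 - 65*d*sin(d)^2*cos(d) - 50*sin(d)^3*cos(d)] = 2*d^3*sin(d) - 5*d^3*cos(d) - 30*d^2*sin(d) + 20*d^2*sin(2*d) - 12*d^2*cos(d) - 26*d^2*cos(2*d) + 12*d^2 - 9*d*sin(d)/2 - 52*d*sin(2*d) - 45*d*sin(3*d)/2 + 185*d*cos(d)/4 - 40*d*cos(2*d) - 585*d*cos(3*d)/4 + 65*sin(d)/2 + 40*sin(2*d) - 195*sin(3*d)/2 - 100*sin(4*d) - 15*cos(d) + 13*cos(2*d) + 15*cos(3*d) - 13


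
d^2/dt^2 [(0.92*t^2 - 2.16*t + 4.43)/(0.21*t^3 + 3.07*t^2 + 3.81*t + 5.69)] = (0.0811440000000001*t^6 - 0.571535999999998*t^5 - 10.427508*t^4 - 28.47504*t^3 + 206.327292*t^2 + 505.527012*t + 127.06838)/(0.009261*t^9 + 0.406161*t^8 + 6.44175*t^7 + 44.425072*t^6 + 138.881808*t^5 + 321.891738*t^4 + 475.028622*t^3 + 545.973708*t^2 + 370.058823*t + 184.220009)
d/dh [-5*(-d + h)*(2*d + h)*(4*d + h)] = -10*d^2 - 50*d*h - 15*h^2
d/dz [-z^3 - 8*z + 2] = -3*z^2 - 8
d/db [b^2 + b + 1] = 2*b + 1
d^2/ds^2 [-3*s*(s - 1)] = -6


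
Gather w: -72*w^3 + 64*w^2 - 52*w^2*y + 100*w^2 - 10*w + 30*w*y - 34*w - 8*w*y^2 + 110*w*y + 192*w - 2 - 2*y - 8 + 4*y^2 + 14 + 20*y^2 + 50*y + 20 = -72*w^3 + w^2*(164 - 52*y) + w*(-8*y^2 + 140*y + 148) + 24*y^2 + 48*y + 24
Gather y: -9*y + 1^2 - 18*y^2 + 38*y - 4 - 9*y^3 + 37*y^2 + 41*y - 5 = -9*y^3 + 19*y^2 + 70*y - 8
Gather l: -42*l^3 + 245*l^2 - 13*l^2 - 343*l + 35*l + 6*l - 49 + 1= -42*l^3 + 232*l^2 - 302*l - 48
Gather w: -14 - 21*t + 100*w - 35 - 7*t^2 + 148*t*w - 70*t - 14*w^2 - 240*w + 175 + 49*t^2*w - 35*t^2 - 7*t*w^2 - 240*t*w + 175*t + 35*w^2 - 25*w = -42*t^2 + 84*t + w^2*(21 - 7*t) + w*(49*t^2 - 92*t - 165) + 126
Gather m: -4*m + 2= 2 - 4*m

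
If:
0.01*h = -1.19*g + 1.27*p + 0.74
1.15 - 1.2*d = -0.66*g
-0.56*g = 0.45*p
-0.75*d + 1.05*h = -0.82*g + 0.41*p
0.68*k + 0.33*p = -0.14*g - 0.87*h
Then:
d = 1.10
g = 0.27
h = 0.45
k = -0.47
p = -0.33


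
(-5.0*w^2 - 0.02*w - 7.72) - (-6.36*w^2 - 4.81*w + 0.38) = 1.36*w^2 + 4.79*w - 8.1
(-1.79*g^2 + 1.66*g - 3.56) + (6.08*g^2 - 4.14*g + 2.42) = 4.29*g^2 - 2.48*g - 1.14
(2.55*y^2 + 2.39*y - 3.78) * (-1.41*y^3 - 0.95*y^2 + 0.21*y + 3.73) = -3.5955*y^5 - 5.7924*y^4 + 3.5948*y^3 + 13.6044*y^2 + 8.1209*y - 14.0994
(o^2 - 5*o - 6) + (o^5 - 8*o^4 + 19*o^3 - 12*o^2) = o^5 - 8*o^4 + 19*o^3 - 11*o^2 - 5*o - 6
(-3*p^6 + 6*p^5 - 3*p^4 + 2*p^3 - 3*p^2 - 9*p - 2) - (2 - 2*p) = -3*p^6 + 6*p^5 - 3*p^4 + 2*p^3 - 3*p^2 - 7*p - 4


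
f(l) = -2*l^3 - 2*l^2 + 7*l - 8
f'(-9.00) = -443.00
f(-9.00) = 1225.00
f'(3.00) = -59.00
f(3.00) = -59.00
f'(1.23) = -7.00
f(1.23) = -6.14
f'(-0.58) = 7.30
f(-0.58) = -12.34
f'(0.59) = 2.55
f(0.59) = -4.98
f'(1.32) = -8.73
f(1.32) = -6.84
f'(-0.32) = 7.67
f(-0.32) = -10.38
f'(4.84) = -152.91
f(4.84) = -247.73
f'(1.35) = -9.34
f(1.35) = -7.12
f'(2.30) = -33.94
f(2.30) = -26.81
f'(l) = -6*l^2 - 4*l + 7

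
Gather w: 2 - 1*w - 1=1 - w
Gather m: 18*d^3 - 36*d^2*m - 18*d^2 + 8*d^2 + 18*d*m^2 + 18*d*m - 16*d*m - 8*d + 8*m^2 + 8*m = 18*d^3 - 10*d^2 - 8*d + m^2*(18*d + 8) + m*(-36*d^2 + 2*d + 8)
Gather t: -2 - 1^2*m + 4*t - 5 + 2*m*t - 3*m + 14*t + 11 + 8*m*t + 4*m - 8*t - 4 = t*(10*m + 10)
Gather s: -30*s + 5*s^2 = 5*s^2 - 30*s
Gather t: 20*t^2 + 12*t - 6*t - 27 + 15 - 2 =20*t^2 + 6*t - 14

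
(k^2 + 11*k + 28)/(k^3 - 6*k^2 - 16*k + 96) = (k + 7)/(k^2 - 10*k + 24)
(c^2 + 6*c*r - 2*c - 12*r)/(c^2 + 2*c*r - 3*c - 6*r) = (c^2 + 6*c*r - 2*c - 12*r)/(c^2 + 2*c*r - 3*c - 6*r)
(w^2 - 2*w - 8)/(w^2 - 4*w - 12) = (w - 4)/(w - 6)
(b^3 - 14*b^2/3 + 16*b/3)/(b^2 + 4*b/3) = (3*b^2 - 14*b + 16)/(3*b + 4)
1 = 1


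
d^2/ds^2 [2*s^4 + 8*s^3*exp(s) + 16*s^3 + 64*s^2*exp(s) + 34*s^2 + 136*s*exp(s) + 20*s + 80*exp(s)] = 8*s^3*exp(s) + 112*s^2*exp(s) + 24*s^2 + 440*s*exp(s) + 96*s + 480*exp(s) + 68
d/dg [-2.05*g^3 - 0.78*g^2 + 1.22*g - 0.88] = -6.15*g^2 - 1.56*g + 1.22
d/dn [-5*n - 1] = -5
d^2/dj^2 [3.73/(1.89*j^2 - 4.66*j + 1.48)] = (-26.647866*j^2 + 65.703204*j + 3.73*(3.78*j - 4.66)*(7.56*j - 9.32) - 20.867112)/(1.89*j^2 - 4.66*j + 1.48)^3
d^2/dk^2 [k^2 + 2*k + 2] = 2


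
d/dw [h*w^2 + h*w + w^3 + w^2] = 2*h*w + h + 3*w^2 + 2*w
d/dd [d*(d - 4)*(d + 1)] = 3*d^2 - 6*d - 4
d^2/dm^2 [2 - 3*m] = 0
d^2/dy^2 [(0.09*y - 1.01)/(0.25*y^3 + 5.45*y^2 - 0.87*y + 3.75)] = (0.03375*y^5 - 0.0217500000000002*y^4 - 16.6324*y^3 - 179.6916*y^2 + 23.37849*y + 40.342062)/(0.015625*y^9 + 1.021875*y^8 + 22.11375*y^7 + 155.4695*y^6 - 46.2996*y^5 + 341.63469*y^4 - 96.795378*y^3 + 238.437*y^2 - 36.703125*y + 52.734375)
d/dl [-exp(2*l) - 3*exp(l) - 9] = (-2*exp(l) - 3)*exp(l)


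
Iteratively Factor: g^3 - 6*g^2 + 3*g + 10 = (g + 1)*(g^2 - 7*g + 10) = (g - 2)*(g + 1)*(g - 5)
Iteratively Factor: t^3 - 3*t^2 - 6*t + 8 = (t + 2)*(t^2 - 5*t + 4) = (t - 1)*(t + 2)*(t - 4)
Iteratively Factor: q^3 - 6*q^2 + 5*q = (q - 5)*(q^2 - q) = q*(q - 5)*(q - 1)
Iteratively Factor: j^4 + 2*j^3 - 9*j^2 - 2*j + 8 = (j - 2)*(j^3 + 4*j^2 - j - 4) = (j - 2)*(j + 1)*(j^2 + 3*j - 4) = (j - 2)*(j + 1)*(j + 4)*(j - 1)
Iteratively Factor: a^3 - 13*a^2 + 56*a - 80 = (a - 5)*(a^2 - 8*a + 16) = (a - 5)*(a - 4)*(a - 4)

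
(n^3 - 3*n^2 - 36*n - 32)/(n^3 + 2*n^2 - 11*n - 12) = (n - 8)/(n - 3)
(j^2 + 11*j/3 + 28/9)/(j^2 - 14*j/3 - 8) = (j + 7/3)/(j - 6)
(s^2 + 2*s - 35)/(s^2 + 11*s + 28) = (s - 5)/(s + 4)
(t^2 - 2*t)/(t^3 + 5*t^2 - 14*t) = 1/(t + 7)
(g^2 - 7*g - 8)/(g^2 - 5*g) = (g^2 - 7*g - 8)/(g*(g - 5))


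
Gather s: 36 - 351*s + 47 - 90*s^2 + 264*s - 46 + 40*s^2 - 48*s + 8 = -50*s^2 - 135*s + 45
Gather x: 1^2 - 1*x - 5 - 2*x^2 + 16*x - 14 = -2*x^2 + 15*x - 18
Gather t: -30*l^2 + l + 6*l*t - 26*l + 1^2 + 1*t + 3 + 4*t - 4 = -30*l^2 - 25*l + t*(6*l + 5)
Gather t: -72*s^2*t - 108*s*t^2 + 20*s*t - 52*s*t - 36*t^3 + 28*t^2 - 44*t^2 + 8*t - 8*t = -36*t^3 + t^2*(-108*s - 16) + t*(-72*s^2 - 32*s)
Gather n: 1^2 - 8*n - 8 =-8*n - 7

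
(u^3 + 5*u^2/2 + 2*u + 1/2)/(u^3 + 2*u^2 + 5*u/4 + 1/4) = 2*(u + 1)/(2*u + 1)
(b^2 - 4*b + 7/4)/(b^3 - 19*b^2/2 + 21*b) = (b - 1/2)/(b*(b - 6))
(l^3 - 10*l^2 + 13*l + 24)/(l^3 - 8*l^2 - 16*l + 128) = (l^2 - 2*l - 3)/(l^2 - 16)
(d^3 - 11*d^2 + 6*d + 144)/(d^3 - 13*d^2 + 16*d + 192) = (d - 6)/(d - 8)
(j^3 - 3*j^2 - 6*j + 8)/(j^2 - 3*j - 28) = (-j^3 + 3*j^2 + 6*j - 8)/(-j^2 + 3*j + 28)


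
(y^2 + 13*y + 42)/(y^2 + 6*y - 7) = (y + 6)/(y - 1)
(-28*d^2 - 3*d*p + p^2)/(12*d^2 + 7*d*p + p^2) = (-7*d + p)/(3*d + p)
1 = 1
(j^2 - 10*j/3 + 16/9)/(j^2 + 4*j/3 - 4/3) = (j - 8/3)/(j + 2)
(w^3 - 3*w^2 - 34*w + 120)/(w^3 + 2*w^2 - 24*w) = (w - 5)/w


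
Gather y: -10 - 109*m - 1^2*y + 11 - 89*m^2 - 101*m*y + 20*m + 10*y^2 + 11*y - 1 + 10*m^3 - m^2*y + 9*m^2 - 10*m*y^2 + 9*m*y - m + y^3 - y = 10*m^3 - 80*m^2 - 90*m + y^3 + y^2*(10 - 10*m) + y*(-m^2 - 92*m + 9)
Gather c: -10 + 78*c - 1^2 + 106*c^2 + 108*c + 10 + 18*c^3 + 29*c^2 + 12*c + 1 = 18*c^3 + 135*c^2 + 198*c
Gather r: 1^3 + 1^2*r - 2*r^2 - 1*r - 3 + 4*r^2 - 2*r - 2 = 2*r^2 - 2*r - 4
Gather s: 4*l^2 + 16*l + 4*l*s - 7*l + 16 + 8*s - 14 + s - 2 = 4*l^2 + 9*l + s*(4*l + 9)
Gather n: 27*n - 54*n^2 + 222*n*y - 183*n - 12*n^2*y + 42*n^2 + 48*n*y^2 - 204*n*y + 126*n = n^2*(-12*y - 12) + n*(48*y^2 + 18*y - 30)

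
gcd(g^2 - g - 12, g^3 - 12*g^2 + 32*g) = g - 4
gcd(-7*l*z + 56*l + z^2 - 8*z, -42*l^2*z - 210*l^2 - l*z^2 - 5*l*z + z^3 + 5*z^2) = -7*l + z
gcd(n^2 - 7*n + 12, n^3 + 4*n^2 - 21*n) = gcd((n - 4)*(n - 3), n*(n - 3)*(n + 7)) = n - 3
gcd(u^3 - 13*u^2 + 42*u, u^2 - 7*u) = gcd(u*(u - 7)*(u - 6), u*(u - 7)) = u^2 - 7*u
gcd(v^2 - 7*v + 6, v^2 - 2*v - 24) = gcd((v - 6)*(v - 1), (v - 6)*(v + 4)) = v - 6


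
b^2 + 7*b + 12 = (b + 3)*(b + 4)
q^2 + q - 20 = (q - 4)*(q + 5)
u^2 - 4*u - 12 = (u - 6)*(u + 2)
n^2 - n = n*(n - 1)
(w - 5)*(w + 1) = w^2 - 4*w - 5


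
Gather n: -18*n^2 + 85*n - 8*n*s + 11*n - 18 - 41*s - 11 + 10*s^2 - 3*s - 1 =-18*n^2 + n*(96 - 8*s) + 10*s^2 - 44*s - 30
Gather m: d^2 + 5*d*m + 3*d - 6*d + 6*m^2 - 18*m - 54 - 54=d^2 - 3*d + 6*m^2 + m*(5*d - 18) - 108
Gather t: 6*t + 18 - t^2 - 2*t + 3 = -t^2 + 4*t + 21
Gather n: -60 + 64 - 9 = -5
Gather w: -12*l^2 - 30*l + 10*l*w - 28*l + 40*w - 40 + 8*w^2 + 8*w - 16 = -12*l^2 - 58*l + 8*w^2 + w*(10*l + 48) - 56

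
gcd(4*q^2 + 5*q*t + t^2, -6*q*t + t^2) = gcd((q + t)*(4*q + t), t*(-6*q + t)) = 1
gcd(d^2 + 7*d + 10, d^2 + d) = 1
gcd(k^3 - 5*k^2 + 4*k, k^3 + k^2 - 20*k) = k^2 - 4*k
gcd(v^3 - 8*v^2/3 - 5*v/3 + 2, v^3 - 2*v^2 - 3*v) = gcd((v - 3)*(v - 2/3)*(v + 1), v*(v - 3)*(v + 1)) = v^2 - 2*v - 3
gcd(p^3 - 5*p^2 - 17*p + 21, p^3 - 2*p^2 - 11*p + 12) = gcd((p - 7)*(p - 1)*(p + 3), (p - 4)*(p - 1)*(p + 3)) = p^2 + 2*p - 3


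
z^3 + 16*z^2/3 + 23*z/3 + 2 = (z + 1/3)*(z + 2)*(z + 3)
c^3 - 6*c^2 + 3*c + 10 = (c - 5)*(c - 2)*(c + 1)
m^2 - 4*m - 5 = (m - 5)*(m + 1)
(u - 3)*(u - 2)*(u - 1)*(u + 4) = u^4 - 2*u^3 - 13*u^2 + 38*u - 24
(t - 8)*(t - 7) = t^2 - 15*t + 56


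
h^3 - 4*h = h*(h - 2)*(h + 2)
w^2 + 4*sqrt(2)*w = w*(w + 4*sqrt(2))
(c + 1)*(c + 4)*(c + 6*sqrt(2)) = c^3 + 5*c^2 + 6*sqrt(2)*c^2 + 4*c + 30*sqrt(2)*c + 24*sqrt(2)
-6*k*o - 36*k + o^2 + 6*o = (-6*k + o)*(o + 6)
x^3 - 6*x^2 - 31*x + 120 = (x - 8)*(x - 3)*(x + 5)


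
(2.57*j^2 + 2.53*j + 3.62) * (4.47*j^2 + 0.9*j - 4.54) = 11.4879*j^4 + 13.6221*j^3 + 6.7906*j^2 - 8.2282*j - 16.4348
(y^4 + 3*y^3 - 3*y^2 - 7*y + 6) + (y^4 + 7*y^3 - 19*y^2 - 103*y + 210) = 2*y^4 + 10*y^3 - 22*y^2 - 110*y + 216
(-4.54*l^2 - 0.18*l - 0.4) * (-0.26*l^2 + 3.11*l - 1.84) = 1.1804*l^4 - 14.0726*l^3 + 7.8978*l^2 - 0.9128*l + 0.736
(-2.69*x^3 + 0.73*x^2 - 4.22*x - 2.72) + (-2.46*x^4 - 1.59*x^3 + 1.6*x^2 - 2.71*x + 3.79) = -2.46*x^4 - 4.28*x^3 + 2.33*x^2 - 6.93*x + 1.07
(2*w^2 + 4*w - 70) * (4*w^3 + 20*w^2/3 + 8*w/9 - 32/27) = 8*w^5 + 88*w^4/3 - 2264*w^3/9 - 12568*w^2/27 - 1808*w/27 + 2240/27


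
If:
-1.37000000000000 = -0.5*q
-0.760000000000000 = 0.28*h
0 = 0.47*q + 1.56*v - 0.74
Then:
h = -2.71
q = 2.74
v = -0.35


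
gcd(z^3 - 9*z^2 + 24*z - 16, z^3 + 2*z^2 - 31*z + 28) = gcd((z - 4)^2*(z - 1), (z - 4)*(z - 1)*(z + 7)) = z^2 - 5*z + 4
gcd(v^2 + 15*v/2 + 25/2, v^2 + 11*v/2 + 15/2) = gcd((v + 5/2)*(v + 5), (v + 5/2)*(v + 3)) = v + 5/2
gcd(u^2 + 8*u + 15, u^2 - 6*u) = 1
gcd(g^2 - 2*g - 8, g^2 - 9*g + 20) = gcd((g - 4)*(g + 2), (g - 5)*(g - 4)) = g - 4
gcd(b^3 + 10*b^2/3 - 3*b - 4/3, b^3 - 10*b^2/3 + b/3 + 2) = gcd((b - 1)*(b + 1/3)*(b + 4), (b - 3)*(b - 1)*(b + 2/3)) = b - 1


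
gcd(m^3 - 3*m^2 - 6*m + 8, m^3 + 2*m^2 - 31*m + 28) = m^2 - 5*m + 4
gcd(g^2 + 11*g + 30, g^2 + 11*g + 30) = g^2 + 11*g + 30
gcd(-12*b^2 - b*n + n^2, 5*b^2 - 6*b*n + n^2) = 1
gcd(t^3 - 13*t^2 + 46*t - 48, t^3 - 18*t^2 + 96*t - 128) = t^2 - 10*t + 16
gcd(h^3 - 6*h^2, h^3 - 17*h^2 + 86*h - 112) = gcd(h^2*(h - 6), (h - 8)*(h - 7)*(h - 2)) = 1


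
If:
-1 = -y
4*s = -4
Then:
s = -1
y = 1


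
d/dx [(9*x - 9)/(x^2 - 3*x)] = 9*(-x^2 + 2*x - 3)/(x^2*(x^2 - 6*x + 9))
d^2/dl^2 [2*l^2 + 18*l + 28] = 4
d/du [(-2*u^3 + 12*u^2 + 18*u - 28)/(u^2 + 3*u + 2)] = 2*(-u^2 - 2*u + 15)/(u^2 + 2*u + 1)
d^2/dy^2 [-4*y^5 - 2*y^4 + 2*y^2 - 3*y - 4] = -80*y^3 - 24*y^2 + 4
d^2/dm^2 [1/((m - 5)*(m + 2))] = 2*((m - 5)^2 + (m - 5)*(m + 2) + (m + 2)^2)/((m - 5)^3*(m + 2)^3)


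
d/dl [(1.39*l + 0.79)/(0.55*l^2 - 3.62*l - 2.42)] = (0.7645*l^2 - 5.0318*l - (1.1*l - 3.62)*(1.39*l + 0.79) - 3.3638)/(-0.55*l^2 + 3.62*l + 2.42)^2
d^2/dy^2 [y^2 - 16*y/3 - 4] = 2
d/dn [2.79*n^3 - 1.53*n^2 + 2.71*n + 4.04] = 8.37*n^2 - 3.06*n + 2.71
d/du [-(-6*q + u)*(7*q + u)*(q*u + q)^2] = q^2*(u + 1)*(2*(6*q - u)*(7*q + u) + (6*q - u)*(u + 1) - (7*q + u)*(u + 1))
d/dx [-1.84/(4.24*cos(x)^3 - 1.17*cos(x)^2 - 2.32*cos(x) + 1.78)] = (-23.4048*cos(x)^2 + 4.3056*cos(x) + 4.2688)*sin(x)/(4.24*cos(x)^3 - 1.17*cos(x)^2 - 2.32*cos(x) + 1.78)^2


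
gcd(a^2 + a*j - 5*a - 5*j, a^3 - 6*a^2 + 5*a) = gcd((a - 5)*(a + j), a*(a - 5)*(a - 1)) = a - 5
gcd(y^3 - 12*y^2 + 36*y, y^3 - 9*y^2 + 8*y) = y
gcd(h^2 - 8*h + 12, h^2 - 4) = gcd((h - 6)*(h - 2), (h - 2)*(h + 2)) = h - 2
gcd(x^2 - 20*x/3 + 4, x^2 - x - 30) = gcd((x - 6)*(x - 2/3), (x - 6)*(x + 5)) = x - 6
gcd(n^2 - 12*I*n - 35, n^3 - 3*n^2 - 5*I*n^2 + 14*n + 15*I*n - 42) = n - 7*I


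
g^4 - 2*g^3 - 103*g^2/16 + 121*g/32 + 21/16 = (g - 7/2)*(g - 3/4)*(g + 1/4)*(g + 2)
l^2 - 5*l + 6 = (l - 3)*(l - 2)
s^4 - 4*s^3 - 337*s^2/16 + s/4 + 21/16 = (s - 7)*(s - 1/4)*(s + 1/4)*(s + 3)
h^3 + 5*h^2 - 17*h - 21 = (h - 3)*(h + 1)*(h + 7)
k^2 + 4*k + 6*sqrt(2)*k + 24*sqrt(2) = (k + 4)*(k + 6*sqrt(2))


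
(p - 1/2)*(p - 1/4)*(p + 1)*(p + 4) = p^4 + 17*p^3/4 + 3*p^2/8 - 19*p/8 + 1/2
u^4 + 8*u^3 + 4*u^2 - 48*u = u*(u - 2)*(u + 4)*(u + 6)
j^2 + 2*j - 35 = (j - 5)*(j + 7)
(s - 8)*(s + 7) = s^2 - s - 56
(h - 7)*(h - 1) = h^2 - 8*h + 7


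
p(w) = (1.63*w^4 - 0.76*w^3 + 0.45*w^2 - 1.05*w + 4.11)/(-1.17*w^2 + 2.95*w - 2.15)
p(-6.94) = -51.51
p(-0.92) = -1.23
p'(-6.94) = 16.56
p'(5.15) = -16.72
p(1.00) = -11.84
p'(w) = (2.34*w - 2.95)*(1.63*w^4 - 0.76*w^3 + 0.45*w^2 - 1.05*w + 4.11)/(-1.17*w^2 + 2.95*w - 2.15)^2 + (6.52*w^3 - 2.28*w^2 + 0.9*w - 1.05)/(-1.17*w^2 + 2.95*w - 2.15) = (-3.8142*w^5 + 15.3147*w^4 - 18.502*w^3 + 5.001*w^2 + 7.6824*w - 9.867)/(1.3689*w^4 - 6.903*w^3 + 13.7335*w^2 - 12.685*w + 4.6225)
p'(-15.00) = 38.96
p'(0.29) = -3.90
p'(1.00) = -30.57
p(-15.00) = -275.17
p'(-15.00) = 38.96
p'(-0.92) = 0.44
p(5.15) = -58.56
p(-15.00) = -275.17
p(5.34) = -61.79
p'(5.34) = -17.29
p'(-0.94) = 0.49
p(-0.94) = -1.24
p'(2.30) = -3.22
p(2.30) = -26.02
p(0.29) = -2.75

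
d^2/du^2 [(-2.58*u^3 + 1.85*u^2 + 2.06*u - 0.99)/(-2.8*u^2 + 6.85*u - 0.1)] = (1.70530256582424e-13*u^4 + 137.4085*u^3 + 39.0737999999999*u^2 - 110.3136*u + 89.49295)/(21.952*u^6 - 161.112*u^5 + 396.501*u^4 - 332.927125*u^3 + 14.16075*u^2 - 0.2055*u + 0.001)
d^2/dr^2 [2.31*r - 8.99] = 0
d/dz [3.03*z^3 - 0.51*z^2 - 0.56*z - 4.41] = 9.09*z^2 - 1.02*z - 0.56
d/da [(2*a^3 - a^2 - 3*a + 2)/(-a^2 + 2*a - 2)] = (-2*a^4 + 8*a^3 - 17*a^2 + 8*a + 2)/(a^4 - 4*a^3 + 8*a^2 - 8*a + 4)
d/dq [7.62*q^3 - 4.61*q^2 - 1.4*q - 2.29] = 22.86*q^2 - 9.22*q - 1.4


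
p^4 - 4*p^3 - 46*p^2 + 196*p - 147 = (p - 7)*(p - 3)*(p - 1)*(p + 7)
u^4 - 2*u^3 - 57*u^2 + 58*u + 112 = (u - 8)*(u - 2)*(u + 1)*(u + 7)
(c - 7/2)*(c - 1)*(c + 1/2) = c^3 - 4*c^2 + 5*c/4 + 7/4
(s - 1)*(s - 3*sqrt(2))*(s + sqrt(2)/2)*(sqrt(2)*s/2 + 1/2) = sqrt(2)*s^4/2 - 2*s^3 - sqrt(2)*s^3/2 - 11*sqrt(2)*s^2/4 + 2*s^2 - 3*s/2 + 11*sqrt(2)*s/4 + 3/2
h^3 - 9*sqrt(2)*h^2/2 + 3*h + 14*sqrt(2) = (h - 7*sqrt(2)/2)*(h - 2*sqrt(2))*(h + sqrt(2))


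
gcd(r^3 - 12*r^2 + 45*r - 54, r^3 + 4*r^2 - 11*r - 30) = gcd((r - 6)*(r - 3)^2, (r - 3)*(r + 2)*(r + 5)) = r - 3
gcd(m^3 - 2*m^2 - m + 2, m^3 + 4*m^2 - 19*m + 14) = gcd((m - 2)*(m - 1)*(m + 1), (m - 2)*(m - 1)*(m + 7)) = m^2 - 3*m + 2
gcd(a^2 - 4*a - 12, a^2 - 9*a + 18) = a - 6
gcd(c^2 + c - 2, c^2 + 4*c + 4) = c + 2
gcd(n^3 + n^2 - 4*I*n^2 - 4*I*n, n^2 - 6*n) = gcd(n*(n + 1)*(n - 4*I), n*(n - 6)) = n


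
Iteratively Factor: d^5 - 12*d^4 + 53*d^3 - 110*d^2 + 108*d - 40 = (d - 2)*(d^4 - 10*d^3 + 33*d^2 - 44*d + 20) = (d - 5)*(d - 2)*(d^3 - 5*d^2 + 8*d - 4) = (d - 5)*(d - 2)^2*(d^2 - 3*d + 2) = (d - 5)*(d - 2)^2*(d - 1)*(d - 2)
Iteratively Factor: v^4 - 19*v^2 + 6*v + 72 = (v - 3)*(v^3 + 3*v^2 - 10*v - 24) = (v - 3)^2*(v^2 + 6*v + 8) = (v - 3)^2*(v + 4)*(v + 2)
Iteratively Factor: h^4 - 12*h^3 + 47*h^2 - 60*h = (h - 3)*(h^3 - 9*h^2 + 20*h) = h*(h - 3)*(h^2 - 9*h + 20) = h*(h - 5)*(h - 3)*(h - 4)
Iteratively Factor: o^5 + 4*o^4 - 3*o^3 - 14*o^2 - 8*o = (o)*(o^4 + 4*o^3 - 3*o^2 - 14*o - 8) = o*(o + 1)*(o^3 + 3*o^2 - 6*o - 8) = o*(o + 1)^2*(o^2 + 2*o - 8) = o*(o + 1)^2*(o + 4)*(o - 2)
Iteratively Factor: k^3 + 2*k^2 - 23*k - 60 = (k - 5)*(k^2 + 7*k + 12) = (k - 5)*(k + 3)*(k + 4)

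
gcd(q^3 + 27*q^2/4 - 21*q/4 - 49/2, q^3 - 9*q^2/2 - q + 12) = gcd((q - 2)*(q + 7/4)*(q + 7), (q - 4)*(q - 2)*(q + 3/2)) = q - 2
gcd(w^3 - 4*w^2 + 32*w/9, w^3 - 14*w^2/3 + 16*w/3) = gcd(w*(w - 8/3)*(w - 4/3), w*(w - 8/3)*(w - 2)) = w^2 - 8*w/3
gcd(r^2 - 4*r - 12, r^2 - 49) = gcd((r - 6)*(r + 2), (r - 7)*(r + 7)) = 1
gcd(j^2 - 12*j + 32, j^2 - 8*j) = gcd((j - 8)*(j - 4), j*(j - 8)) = j - 8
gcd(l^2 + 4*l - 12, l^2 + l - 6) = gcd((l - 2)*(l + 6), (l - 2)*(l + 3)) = l - 2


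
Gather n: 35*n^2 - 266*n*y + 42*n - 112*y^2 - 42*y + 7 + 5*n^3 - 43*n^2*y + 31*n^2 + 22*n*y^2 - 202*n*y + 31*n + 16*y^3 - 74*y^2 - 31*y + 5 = 5*n^3 + n^2*(66 - 43*y) + n*(22*y^2 - 468*y + 73) + 16*y^3 - 186*y^2 - 73*y + 12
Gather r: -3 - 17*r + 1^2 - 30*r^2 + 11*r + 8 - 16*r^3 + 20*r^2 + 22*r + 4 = -16*r^3 - 10*r^2 + 16*r + 10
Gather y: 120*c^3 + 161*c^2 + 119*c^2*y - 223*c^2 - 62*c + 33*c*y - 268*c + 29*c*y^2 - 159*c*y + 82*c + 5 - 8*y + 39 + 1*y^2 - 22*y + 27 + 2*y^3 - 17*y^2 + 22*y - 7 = 120*c^3 - 62*c^2 - 248*c + 2*y^3 + y^2*(29*c - 16) + y*(119*c^2 - 126*c - 8) + 64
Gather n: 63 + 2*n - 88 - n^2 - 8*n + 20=-n^2 - 6*n - 5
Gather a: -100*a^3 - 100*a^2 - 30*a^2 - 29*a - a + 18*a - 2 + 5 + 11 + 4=-100*a^3 - 130*a^2 - 12*a + 18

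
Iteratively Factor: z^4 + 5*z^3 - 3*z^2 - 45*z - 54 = (z + 3)*(z^3 + 2*z^2 - 9*z - 18) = (z + 3)^2*(z^2 - z - 6) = (z + 2)*(z + 3)^2*(z - 3)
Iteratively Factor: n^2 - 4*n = (n - 4)*(n)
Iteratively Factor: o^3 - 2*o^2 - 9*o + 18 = (o + 3)*(o^2 - 5*o + 6) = (o - 2)*(o + 3)*(o - 3)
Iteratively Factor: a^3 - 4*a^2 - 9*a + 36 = (a - 3)*(a^2 - a - 12) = (a - 3)*(a + 3)*(a - 4)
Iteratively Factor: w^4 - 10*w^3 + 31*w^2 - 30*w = (w)*(w^3 - 10*w^2 + 31*w - 30) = w*(w - 3)*(w^2 - 7*w + 10) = w*(w - 5)*(w - 3)*(w - 2)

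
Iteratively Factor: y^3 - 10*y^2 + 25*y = (y)*(y^2 - 10*y + 25) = y*(y - 5)*(y - 5)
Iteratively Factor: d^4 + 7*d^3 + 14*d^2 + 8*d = (d + 1)*(d^3 + 6*d^2 + 8*d) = (d + 1)*(d + 2)*(d^2 + 4*d) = (d + 1)*(d + 2)*(d + 4)*(d)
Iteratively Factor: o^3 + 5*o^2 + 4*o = (o)*(o^2 + 5*o + 4) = o*(o + 4)*(o + 1)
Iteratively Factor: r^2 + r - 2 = (r + 2)*(r - 1)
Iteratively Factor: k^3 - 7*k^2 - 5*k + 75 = (k + 3)*(k^2 - 10*k + 25) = (k - 5)*(k + 3)*(k - 5)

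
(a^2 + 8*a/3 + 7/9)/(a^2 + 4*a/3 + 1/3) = (a + 7/3)/(a + 1)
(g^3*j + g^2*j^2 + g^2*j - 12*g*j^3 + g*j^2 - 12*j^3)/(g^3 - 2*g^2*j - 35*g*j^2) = j*(-g^3 - g^2*j - g^2 + 12*g*j^2 - g*j + 12*j^2)/(g*(-g^2 + 2*g*j + 35*j^2))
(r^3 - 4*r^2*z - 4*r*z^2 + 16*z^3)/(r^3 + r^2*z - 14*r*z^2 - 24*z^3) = (r - 2*z)/(r + 3*z)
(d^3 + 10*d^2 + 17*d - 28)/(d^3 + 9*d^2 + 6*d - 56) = (d - 1)/(d - 2)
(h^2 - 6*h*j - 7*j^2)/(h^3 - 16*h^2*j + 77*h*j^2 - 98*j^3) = (h + j)/(h^2 - 9*h*j + 14*j^2)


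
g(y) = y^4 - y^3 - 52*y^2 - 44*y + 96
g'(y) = 4*y^3 - 3*y^2 - 104*y - 44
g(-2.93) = -122.64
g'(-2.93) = 134.35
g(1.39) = -64.58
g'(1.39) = -183.61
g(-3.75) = -219.76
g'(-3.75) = 92.88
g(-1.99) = 1.20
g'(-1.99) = 119.56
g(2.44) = -300.03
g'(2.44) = -257.51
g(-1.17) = 79.77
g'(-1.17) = 67.17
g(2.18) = -234.82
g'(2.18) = -243.54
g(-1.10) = 84.28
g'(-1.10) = 61.45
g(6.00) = -960.00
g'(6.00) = 88.00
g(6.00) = -960.00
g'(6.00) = 88.00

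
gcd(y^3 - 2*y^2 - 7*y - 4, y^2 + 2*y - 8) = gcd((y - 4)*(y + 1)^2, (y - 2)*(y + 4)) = 1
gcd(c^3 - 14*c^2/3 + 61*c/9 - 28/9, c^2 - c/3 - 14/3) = c - 7/3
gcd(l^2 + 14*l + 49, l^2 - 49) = l + 7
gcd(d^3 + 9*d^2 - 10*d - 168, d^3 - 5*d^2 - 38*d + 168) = d^2 + 2*d - 24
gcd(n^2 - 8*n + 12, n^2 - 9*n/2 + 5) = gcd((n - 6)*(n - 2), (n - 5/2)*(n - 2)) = n - 2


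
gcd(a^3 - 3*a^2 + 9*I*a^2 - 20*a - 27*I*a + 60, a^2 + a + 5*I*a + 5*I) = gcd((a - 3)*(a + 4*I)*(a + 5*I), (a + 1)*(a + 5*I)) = a + 5*I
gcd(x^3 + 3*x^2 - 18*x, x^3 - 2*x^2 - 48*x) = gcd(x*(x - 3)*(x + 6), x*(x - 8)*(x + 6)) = x^2 + 6*x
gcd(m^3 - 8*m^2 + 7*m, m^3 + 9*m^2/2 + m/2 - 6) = m - 1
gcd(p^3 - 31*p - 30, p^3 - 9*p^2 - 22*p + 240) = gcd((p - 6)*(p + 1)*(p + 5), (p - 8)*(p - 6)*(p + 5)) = p^2 - p - 30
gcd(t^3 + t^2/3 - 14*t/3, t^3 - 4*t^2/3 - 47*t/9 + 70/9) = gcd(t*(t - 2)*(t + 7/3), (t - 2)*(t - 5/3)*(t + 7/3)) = t^2 + t/3 - 14/3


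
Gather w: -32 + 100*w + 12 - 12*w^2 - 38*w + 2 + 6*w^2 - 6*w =-6*w^2 + 56*w - 18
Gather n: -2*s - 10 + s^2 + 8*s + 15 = s^2 + 6*s + 5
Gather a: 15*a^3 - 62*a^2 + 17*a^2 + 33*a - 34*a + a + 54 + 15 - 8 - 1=15*a^3 - 45*a^2 + 60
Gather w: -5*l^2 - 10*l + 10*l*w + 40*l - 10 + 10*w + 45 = -5*l^2 + 30*l + w*(10*l + 10) + 35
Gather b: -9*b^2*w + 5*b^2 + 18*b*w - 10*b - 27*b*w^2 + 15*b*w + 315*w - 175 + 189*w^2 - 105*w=b^2*(5 - 9*w) + b*(-27*w^2 + 33*w - 10) + 189*w^2 + 210*w - 175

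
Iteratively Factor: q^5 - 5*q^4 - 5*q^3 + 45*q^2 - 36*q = (q - 4)*(q^4 - q^3 - 9*q^2 + 9*q) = (q - 4)*(q + 3)*(q^3 - 4*q^2 + 3*q) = (q - 4)*(q - 3)*(q + 3)*(q^2 - q) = q*(q - 4)*(q - 3)*(q + 3)*(q - 1)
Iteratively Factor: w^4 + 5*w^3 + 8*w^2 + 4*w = (w + 2)*(w^3 + 3*w^2 + 2*w) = (w + 2)^2*(w^2 + w) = w*(w + 2)^2*(w + 1)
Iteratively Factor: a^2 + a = (a + 1)*(a)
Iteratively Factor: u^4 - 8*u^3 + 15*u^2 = (u - 3)*(u^3 - 5*u^2) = u*(u - 3)*(u^2 - 5*u) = u*(u - 5)*(u - 3)*(u)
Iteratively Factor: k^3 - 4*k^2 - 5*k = (k - 5)*(k^2 + k) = k*(k - 5)*(k + 1)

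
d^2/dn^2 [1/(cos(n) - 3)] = (sin(n)^2 - 3*cos(n) + 1)/(cos(n) - 3)^3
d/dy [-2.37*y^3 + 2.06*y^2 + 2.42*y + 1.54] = -7.11*y^2 + 4.12*y + 2.42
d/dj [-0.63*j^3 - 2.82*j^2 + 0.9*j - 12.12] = -1.89*j^2 - 5.64*j + 0.9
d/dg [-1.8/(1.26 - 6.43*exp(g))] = -11.574*exp(g)/(6.43*exp(g) - 1.26)^2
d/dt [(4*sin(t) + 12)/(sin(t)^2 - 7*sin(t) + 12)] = 4*(-6*sin(t) + cos(t)^2 + 32)*cos(t)/(sin(t)^2 - 7*sin(t) + 12)^2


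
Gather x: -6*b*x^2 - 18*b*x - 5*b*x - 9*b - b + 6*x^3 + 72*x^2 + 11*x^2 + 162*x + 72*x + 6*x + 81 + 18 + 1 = -10*b + 6*x^3 + x^2*(83 - 6*b) + x*(240 - 23*b) + 100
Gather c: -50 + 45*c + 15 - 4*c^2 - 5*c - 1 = -4*c^2 + 40*c - 36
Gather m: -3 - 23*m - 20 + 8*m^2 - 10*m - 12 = 8*m^2 - 33*m - 35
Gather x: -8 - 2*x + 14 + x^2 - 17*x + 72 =x^2 - 19*x + 78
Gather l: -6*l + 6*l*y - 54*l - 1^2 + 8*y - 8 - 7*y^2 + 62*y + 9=l*(6*y - 60) - 7*y^2 + 70*y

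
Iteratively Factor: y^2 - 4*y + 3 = (y - 1)*(y - 3)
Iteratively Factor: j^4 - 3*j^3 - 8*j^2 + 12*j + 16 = (j - 4)*(j^3 + j^2 - 4*j - 4) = (j - 4)*(j + 2)*(j^2 - j - 2) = (j - 4)*(j - 2)*(j + 2)*(j + 1)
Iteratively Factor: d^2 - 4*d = (d)*(d - 4)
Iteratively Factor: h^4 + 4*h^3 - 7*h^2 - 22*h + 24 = (h + 4)*(h^3 - 7*h + 6) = (h - 1)*(h + 4)*(h^2 + h - 6) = (h - 1)*(h + 3)*(h + 4)*(h - 2)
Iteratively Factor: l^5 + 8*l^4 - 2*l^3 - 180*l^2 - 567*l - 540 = (l + 3)*(l^4 + 5*l^3 - 17*l^2 - 129*l - 180) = (l - 5)*(l + 3)*(l^3 + 10*l^2 + 33*l + 36) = (l - 5)*(l + 3)*(l + 4)*(l^2 + 6*l + 9) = (l - 5)*(l + 3)^2*(l + 4)*(l + 3)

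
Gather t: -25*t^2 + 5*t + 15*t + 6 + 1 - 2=-25*t^2 + 20*t + 5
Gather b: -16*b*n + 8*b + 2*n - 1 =b*(8 - 16*n) + 2*n - 1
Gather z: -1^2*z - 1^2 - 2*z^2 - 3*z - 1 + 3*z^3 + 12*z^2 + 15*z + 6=3*z^3 + 10*z^2 + 11*z + 4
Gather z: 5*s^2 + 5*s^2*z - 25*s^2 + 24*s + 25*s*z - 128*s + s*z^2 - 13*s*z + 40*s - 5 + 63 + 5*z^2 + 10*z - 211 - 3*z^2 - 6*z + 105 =-20*s^2 - 64*s + z^2*(s + 2) + z*(5*s^2 + 12*s + 4) - 48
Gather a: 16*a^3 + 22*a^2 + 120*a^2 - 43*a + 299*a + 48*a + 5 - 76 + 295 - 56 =16*a^3 + 142*a^2 + 304*a + 168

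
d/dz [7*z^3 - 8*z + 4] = 21*z^2 - 8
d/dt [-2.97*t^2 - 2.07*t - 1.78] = -5.94*t - 2.07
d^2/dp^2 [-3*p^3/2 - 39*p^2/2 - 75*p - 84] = -9*p - 39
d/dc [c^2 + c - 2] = 2*c + 1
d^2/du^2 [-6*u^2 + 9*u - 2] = -12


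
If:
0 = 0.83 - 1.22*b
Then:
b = 0.68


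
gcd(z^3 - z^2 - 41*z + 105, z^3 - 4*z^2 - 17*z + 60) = z^2 - 8*z + 15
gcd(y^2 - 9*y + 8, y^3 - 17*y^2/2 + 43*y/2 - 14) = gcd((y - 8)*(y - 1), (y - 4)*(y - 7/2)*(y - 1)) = y - 1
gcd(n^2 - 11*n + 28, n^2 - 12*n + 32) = n - 4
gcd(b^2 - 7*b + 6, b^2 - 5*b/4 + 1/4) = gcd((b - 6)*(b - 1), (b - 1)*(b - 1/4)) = b - 1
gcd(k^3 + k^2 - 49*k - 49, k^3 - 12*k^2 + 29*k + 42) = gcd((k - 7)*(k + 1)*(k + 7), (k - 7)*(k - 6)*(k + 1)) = k^2 - 6*k - 7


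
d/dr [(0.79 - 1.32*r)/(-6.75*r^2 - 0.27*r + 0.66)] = (-8.91*r^2 + 10.665*r - 0.6579)/(45.5625*r^4 + 3.645*r^3 - 8.8371*r^2 - 0.3564*r + 0.4356)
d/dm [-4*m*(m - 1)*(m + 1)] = 4 - 12*m^2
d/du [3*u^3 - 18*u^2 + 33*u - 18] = 9*u^2 - 36*u + 33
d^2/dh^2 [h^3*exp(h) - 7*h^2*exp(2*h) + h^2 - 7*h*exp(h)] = h^3*exp(h) - 28*h^2*exp(2*h) + 6*h^2*exp(h) - 56*h*exp(2*h) - h*exp(h) - 14*exp(2*h) - 14*exp(h) + 2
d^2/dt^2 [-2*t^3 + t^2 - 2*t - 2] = 2 - 12*t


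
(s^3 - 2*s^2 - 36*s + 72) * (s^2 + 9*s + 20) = s^5 + 7*s^4 - 34*s^3 - 292*s^2 - 72*s + 1440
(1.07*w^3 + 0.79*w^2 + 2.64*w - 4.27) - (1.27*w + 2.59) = 1.07*w^3 + 0.79*w^2 + 1.37*w - 6.86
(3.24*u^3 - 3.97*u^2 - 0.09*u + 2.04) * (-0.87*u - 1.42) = -2.8188*u^4 - 1.1469*u^3 + 5.7157*u^2 - 1.647*u - 2.8968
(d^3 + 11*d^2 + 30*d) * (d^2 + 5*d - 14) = d^5 + 16*d^4 + 71*d^3 - 4*d^2 - 420*d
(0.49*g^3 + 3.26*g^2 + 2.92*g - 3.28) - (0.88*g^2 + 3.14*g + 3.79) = 0.49*g^3 + 2.38*g^2 - 0.22*g - 7.07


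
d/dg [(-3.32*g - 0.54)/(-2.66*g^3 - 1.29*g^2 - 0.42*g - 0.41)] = (-17.6624*g^3 - 8.592*g^2 - 1.3932*g + 1.1344)/(7.0756*g^6 + 6.8628*g^5 + 3.8985*g^4 + 3.2648*g^3 + 1.2342*g^2 + 0.3444*g + 0.1681)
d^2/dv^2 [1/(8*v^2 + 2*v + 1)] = 8*(-16*v^2 - 4*v + (8*v + 1)^2 - 2)/(8*v^2 + 2*v + 1)^3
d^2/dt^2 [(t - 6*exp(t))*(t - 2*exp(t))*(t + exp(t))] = -7*t^2*exp(t) + 16*t*exp(2*t) - 28*t*exp(t) + 6*t + 108*exp(3*t) + 16*exp(2*t) - 14*exp(t)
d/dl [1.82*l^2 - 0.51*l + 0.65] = 3.64*l - 0.51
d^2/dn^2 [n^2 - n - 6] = 2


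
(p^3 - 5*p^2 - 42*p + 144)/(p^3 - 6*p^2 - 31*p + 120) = (p + 6)/(p + 5)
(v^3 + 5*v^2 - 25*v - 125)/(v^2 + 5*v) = v - 25/v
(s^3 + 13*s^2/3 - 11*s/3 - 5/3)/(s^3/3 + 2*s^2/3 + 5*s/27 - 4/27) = 9*(3*s^3 + 13*s^2 - 11*s - 5)/(9*s^3 + 18*s^2 + 5*s - 4)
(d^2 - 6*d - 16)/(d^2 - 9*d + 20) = (d^2 - 6*d - 16)/(d^2 - 9*d + 20)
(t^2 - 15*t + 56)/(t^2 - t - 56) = (t - 7)/(t + 7)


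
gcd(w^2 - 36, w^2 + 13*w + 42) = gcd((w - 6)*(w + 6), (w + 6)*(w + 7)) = w + 6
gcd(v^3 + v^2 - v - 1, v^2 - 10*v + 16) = 1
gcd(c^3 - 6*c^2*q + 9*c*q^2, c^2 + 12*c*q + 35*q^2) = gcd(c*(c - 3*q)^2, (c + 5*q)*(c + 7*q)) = 1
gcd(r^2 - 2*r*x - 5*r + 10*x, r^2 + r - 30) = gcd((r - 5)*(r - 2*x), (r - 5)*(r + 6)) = r - 5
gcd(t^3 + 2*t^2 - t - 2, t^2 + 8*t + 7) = t + 1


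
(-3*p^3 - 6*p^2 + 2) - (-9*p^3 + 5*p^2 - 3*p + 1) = 6*p^3 - 11*p^2 + 3*p + 1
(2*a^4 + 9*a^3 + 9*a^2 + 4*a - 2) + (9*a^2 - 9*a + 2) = 2*a^4 + 9*a^3 + 18*a^2 - 5*a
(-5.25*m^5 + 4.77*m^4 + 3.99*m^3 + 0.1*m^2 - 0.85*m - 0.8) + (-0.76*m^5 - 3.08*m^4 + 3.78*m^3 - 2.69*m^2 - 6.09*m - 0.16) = -6.01*m^5 + 1.69*m^4 + 7.77*m^3 - 2.59*m^2 - 6.94*m - 0.96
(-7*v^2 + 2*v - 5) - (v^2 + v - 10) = -8*v^2 + v + 5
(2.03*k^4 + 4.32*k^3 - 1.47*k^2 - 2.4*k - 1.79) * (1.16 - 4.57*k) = -9.2771*k^5 - 17.3876*k^4 + 11.7291*k^3 + 9.2628*k^2 + 5.3963*k - 2.0764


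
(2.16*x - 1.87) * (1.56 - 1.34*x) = -2.8944*x^2 + 5.8754*x - 2.9172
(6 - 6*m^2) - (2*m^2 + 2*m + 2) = -8*m^2 - 2*m + 4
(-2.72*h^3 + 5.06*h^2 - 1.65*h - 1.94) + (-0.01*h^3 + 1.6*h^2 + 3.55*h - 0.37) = -2.73*h^3 + 6.66*h^2 + 1.9*h - 2.31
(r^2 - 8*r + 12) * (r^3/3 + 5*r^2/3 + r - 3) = r^5/3 - r^4 - 25*r^3/3 + 9*r^2 + 36*r - 36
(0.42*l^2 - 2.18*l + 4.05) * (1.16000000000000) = 0.4872*l^2 - 2.5288*l + 4.698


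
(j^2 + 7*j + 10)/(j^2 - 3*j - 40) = (j + 2)/(j - 8)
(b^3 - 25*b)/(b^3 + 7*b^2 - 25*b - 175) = b/(b + 7)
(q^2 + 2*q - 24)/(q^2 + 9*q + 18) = (q - 4)/(q + 3)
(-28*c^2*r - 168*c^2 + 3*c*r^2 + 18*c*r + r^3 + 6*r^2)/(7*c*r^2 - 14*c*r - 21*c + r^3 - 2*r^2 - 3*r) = (-4*c*r - 24*c + r^2 + 6*r)/(r^2 - 2*r - 3)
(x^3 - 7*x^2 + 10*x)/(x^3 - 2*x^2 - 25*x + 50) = x/(x + 5)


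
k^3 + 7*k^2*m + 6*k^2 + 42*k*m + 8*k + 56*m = (k + 2)*(k + 4)*(k + 7*m)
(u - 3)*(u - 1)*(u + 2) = u^3 - 2*u^2 - 5*u + 6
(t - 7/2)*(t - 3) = t^2 - 13*t/2 + 21/2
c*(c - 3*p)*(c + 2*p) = c^3 - c^2*p - 6*c*p^2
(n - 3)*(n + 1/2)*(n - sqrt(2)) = n^3 - 5*n^2/2 - sqrt(2)*n^2 - 3*n/2 + 5*sqrt(2)*n/2 + 3*sqrt(2)/2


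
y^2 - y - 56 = (y - 8)*(y + 7)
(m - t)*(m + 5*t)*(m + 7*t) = m^3 + 11*m^2*t + 23*m*t^2 - 35*t^3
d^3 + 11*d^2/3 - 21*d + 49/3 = (d - 7/3)*(d - 1)*(d + 7)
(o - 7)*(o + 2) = o^2 - 5*o - 14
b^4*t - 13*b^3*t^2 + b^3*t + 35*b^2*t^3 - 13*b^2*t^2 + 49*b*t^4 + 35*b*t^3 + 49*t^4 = (b - 7*t)^2*(b + t)*(b*t + t)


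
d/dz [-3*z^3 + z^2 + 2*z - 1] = -9*z^2 + 2*z + 2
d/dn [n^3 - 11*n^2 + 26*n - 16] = 3*n^2 - 22*n + 26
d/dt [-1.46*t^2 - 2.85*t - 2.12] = -2.92*t - 2.85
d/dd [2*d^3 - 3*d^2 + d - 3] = 6*d^2 - 6*d + 1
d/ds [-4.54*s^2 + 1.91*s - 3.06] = 1.91 - 9.08*s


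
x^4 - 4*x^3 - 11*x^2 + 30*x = x*(x - 5)*(x - 2)*(x + 3)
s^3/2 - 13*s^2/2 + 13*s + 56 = (s/2 + 1)*(s - 8)*(s - 7)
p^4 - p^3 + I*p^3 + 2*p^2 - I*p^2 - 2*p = p*(p - 1)*(p - I)*(p + 2*I)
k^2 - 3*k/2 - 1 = (k - 2)*(k + 1/2)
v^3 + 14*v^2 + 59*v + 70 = (v + 2)*(v + 5)*(v + 7)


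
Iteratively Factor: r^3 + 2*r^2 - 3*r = (r - 1)*(r^2 + 3*r) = (r - 1)*(r + 3)*(r)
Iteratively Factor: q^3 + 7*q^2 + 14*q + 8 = (q + 4)*(q^2 + 3*q + 2) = (q + 1)*(q + 4)*(q + 2)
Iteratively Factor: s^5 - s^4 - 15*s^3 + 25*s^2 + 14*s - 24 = (s - 3)*(s^4 + 2*s^3 - 9*s^2 - 2*s + 8) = (s - 3)*(s - 2)*(s^3 + 4*s^2 - s - 4) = (s - 3)*(s - 2)*(s + 4)*(s^2 - 1) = (s - 3)*(s - 2)*(s + 1)*(s + 4)*(s - 1)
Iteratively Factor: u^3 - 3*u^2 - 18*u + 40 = (u - 2)*(u^2 - u - 20) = (u - 5)*(u - 2)*(u + 4)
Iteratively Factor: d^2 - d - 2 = (d + 1)*(d - 2)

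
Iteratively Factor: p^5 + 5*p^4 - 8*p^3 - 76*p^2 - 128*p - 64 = (p + 1)*(p^4 + 4*p^3 - 12*p^2 - 64*p - 64) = (p + 1)*(p + 2)*(p^3 + 2*p^2 - 16*p - 32) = (p + 1)*(p + 2)*(p + 4)*(p^2 - 2*p - 8) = (p + 1)*(p + 2)^2*(p + 4)*(p - 4)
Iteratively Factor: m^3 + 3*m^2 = (m)*(m^2 + 3*m) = m^2*(m + 3)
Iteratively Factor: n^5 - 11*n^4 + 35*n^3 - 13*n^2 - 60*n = (n - 5)*(n^4 - 6*n^3 + 5*n^2 + 12*n) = n*(n - 5)*(n^3 - 6*n^2 + 5*n + 12) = n*(n - 5)*(n - 3)*(n^2 - 3*n - 4) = n*(n - 5)*(n - 4)*(n - 3)*(n + 1)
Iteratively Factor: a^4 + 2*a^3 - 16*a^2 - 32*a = (a)*(a^3 + 2*a^2 - 16*a - 32) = a*(a - 4)*(a^2 + 6*a + 8) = a*(a - 4)*(a + 4)*(a + 2)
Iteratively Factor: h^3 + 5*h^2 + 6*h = (h)*(h^2 + 5*h + 6) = h*(h + 3)*(h + 2)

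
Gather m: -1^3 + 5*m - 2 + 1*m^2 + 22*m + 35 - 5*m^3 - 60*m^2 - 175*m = -5*m^3 - 59*m^2 - 148*m + 32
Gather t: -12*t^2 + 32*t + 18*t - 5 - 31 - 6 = -12*t^2 + 50*t - 42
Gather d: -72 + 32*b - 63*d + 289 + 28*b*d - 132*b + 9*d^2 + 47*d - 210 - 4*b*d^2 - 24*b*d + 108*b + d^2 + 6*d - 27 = 8*b + d^2*(10 - 4*b) + d*(4*b - 10) - 20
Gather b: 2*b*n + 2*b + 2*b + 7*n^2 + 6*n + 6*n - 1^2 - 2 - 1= b*(2*n + 4) + 7*n^2 + 12*n - 4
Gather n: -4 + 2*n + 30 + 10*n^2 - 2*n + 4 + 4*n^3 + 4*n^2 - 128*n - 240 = 4*n^3 + 14*n^2 - 128*n - 210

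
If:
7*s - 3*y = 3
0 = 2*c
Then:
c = 0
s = 3*y/7 + 3/7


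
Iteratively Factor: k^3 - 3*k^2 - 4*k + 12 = (k - 3)*(k^2 - 4) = (k - 3)*(k - 2)*(k + 2)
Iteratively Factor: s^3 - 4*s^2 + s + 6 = (s + 1)*(s^2 - 5*s + 6) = (s - 2)*(s + 1)*(s - 3)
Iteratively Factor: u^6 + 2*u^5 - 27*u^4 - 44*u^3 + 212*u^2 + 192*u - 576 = (u - 2)*(u^5 + 4*u^4 - 19*u^3 - 82*u^2 + 48*u + 288) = (u - 2)^2*(u^4 + 6*u^3 - 7*u^2 - 96*u - 144) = (u - 2)^2*(u + 3)*(u^3 + 3*u^2 - 16*u - 48) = (u - 2)^2*(u + 3)^2*(u^2 - 16) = (u - 4)*(u - 2)^2*(u + 3)^2*(u + 4)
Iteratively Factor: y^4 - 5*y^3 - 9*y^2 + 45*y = (y - 5)*(y^3 - 9*y) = y*(y - 5)*(y^2 - 9) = y*(y - 5)*(y + 3)*(y - 3)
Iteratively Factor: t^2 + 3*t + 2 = (t + 2)*(t + 1)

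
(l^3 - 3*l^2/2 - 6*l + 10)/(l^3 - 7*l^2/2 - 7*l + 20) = (l - 2)/(l - 4)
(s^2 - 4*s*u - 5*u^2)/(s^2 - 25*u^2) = (s + u)/(s + 5*u)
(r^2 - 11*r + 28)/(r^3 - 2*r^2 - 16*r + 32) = (r - 7)/(r^2 + 2*r - 8)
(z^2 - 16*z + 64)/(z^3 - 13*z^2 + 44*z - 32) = (z - 8)/(z^2 - 5*z + 4)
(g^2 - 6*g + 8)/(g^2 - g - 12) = (g - 2)/(g + 3)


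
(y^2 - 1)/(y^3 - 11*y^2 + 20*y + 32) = (y - 1)/(y^2 - 12*y + 32)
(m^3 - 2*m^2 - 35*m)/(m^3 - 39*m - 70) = m/(m + 2)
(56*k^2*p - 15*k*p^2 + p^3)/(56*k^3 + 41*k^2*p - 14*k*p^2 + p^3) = p/(k + p)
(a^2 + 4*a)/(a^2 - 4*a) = (a + 4)/(a - 4)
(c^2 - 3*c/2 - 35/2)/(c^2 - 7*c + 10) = (c + 7/2)/(c - 2)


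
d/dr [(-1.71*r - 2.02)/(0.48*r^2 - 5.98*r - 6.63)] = (0.8208*r^2 + 1.9392*r - 0.742300000000002)/(0.2304*r^4 - 5.7408*r^3 + 29.3956*r^2 + 79.2948*r + 43.9569)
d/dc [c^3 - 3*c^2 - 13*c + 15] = 3*c^2 - 6*c - 13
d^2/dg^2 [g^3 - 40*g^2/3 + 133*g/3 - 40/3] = 6*g - 80/3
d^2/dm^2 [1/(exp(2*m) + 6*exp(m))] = 2*(4*(exp(m) + 3)^2 - (exp(m) + 6)*(2*exp(m) + 3))*exp(-m)/(exp(m) + 6)^3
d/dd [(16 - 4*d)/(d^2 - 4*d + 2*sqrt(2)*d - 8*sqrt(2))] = 4/(d^2 + 4*sqrt(2)*d + 8)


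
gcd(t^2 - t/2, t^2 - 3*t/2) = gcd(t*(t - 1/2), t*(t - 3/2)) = t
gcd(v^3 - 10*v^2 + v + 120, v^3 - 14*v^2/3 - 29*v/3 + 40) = v^2 - 2*v - 15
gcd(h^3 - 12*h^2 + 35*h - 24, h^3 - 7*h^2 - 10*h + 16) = h^2 - 9*h + 8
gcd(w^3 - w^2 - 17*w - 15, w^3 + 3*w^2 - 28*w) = 1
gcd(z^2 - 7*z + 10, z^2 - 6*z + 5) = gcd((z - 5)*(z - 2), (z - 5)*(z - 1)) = z - 5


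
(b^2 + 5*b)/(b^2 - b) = (b + 5)/(b - 1)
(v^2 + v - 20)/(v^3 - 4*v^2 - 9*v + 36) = (v + 5)/(v^2 - 9)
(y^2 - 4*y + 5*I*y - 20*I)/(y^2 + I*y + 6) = (y^2 + y*(-4 + 5*I) - 20*I)/(y^2 + I*y + 6)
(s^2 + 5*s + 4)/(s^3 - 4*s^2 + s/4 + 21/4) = 4*(s + 4)/(4*s^2 - 20*s + 21)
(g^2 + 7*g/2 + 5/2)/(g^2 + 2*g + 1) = (g + 5/2)/(g + 1)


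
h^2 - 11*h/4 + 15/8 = (h - 3/2)*(h - 5/4)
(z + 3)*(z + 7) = z^2 + 10*z + 21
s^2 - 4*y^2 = (s - 2*y)*(s + 2*y)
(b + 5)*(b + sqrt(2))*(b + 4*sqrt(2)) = b^3 + 5*b^2 + 5*sqrt(2)*b^2 + 8*b + 25*sqrt(2)*b + 40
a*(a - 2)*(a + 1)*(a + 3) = a^4 + 2*a^3 - 5*a^2 - 6*a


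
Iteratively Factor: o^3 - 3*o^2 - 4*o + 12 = (o - 3)*(o^2 - 4) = (o - 3)*(o + 2)*(o - 2)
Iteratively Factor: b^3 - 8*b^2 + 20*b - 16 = (b - 2)*(b^2 - 6*b + 8) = (b - 2)^2*(b - 4)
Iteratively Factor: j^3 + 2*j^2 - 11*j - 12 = (j - 3)*(j^2 + 5*j + 4) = (j - 3)*(j + 4)*(j + 1)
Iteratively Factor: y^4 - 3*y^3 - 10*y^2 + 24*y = (y)*(y^3 - 3*y^2 - 10*y + 24) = y*(y - 4)*(y^2 + y - 6) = y*(y - 4)*(y - 2)*(y + 3)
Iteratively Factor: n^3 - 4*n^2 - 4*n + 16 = (n - 2)*(n^2 - 2*n - 8) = (n - 2)*(n + 2)*(n - 4)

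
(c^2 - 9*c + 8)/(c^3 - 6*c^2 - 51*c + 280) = (c - 1)/(c^2 + 2*c - 35)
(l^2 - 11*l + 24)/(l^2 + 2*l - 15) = (l - 8)/(l + 5)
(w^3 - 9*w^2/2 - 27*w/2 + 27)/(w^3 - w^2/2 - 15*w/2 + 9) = (w - 6)/(w - 2)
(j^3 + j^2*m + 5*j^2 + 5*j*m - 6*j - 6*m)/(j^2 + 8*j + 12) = (j^2 + j*m - j - m)/(j + 2)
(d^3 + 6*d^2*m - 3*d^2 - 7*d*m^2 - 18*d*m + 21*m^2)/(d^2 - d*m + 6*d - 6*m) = (d^2 + 7*d*m - 3*d - 21*m)/(d + 6)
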